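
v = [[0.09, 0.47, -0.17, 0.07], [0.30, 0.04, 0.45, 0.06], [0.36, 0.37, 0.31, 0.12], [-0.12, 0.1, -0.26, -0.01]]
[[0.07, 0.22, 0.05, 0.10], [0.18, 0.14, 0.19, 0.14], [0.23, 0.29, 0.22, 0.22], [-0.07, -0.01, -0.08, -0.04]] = v @[[0.53, 0.02, 0.01, 0.24], [0.02, 0.53, 0.23, 0.14], [0.01, 0.23, 0.39, 0.09], [0.24, 0.14, 0.09, 0.44]]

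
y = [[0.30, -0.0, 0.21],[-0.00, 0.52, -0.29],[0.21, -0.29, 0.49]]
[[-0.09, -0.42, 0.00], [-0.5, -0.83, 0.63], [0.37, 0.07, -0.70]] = y@[[-0.92, -1.03, 1.37], [-0.48, -1.88, 0.13], [0.87, -0.52, -1.94]]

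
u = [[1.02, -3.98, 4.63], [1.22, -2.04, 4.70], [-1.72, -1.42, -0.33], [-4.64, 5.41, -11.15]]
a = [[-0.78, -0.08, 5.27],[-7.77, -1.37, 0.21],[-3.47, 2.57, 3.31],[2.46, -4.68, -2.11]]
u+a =[[0.24, -4.06, 9.90], [-6.55, -3.41, 4.91], [-5.19, 1.15, 2.98], [-2.18, 0.73, -13.26]]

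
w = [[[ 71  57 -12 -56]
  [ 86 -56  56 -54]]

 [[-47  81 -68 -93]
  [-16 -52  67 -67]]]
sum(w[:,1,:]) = -36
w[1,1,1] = -52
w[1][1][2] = 67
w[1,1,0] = -16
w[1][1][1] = -52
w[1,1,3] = -67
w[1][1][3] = -67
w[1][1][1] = -52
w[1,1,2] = 67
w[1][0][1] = 81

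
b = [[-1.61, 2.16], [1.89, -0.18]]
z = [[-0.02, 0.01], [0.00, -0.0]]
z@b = [[0.05,-0.05], [0.00,0.00]]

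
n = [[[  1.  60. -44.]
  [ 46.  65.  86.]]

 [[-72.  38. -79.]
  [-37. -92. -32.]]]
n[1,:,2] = [-79.0, -32.0]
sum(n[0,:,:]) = 214.0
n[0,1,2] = 86.0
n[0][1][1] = 65.0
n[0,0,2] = -44.0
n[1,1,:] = [-37.0, -92.0, -32.0]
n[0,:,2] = [-44.0, 86.0]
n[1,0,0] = -72.0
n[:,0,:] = [[1.0, 60.0, -44.0], [-72.0, 38.0, -79.0]]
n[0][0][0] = 1.0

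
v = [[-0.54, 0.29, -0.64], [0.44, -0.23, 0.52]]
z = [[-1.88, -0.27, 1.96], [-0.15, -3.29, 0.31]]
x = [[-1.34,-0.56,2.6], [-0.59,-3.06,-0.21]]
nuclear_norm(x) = 6.07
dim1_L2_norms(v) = [0.89, 0.72]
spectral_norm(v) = 1.14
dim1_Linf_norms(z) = [1.96, 3.29]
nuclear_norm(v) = 1.15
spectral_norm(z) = 3.42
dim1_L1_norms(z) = [4.11, 3.75]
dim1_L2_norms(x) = [2.98, 3.12]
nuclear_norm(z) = 6.01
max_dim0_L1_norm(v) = 1.16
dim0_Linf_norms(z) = [1.88, 3.29, 1.96]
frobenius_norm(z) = 4.29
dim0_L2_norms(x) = [1.46, 3.11, 2.61]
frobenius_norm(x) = 4.32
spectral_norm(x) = 3.36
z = v + x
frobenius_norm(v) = 1.14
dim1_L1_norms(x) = [4.5, 3.86]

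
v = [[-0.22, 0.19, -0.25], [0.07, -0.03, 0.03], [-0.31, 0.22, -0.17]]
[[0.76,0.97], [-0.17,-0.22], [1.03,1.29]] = v @[[-1.39, -1.86], [3.18, 3.58], [0.62, 0.46]]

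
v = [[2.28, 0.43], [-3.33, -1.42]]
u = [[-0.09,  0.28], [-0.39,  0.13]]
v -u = [[2.37, 0.15], [-2.94, -1.55]]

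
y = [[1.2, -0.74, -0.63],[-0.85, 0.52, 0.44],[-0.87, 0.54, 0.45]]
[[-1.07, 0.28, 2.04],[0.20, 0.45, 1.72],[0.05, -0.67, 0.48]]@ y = [[-3.3, 2.04, 1.72], [-1.64, 1.01, 0.85], [0.21, -0.13, -0.11]]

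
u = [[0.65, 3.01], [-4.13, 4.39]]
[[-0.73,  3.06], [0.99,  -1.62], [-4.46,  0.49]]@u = [[-13.11, 11.24], [7.33, -4.13], [-4.92, -11.27]]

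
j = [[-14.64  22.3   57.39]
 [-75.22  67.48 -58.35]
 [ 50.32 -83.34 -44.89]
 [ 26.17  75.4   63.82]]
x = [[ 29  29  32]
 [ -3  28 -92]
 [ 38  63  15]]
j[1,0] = -75.22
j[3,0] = 26.17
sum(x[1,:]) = -67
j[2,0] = 50.32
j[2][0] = 50.32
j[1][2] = -58.35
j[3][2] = 63.82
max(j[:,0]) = 50.32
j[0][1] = 22.3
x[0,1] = 29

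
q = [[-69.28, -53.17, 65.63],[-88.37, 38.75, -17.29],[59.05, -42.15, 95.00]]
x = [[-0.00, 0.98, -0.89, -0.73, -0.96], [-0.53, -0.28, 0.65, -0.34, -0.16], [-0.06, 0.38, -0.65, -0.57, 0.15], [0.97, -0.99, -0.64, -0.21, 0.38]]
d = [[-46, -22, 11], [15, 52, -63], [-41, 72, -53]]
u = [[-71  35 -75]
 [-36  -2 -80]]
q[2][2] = 95.0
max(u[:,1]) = 35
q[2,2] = 95.0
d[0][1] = -22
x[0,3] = -0.734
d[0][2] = 11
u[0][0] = -71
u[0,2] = -75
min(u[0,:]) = -75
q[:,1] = [-53.17, 38.75, -42.15]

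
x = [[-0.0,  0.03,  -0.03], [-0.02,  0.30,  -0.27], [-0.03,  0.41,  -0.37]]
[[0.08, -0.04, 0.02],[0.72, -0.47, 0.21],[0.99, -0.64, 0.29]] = x@ [[1.06, 0.63, -1.62], [1.11, -1.96, -0.44], [-1.53, -0.48, -1.14]]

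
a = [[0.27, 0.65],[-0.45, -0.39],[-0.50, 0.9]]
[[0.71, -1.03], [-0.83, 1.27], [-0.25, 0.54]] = a@ [[1.41, -2.26], [0.51, -0.65]]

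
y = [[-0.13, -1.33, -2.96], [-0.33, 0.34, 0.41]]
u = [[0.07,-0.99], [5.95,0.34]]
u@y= [[0.32, -0.43, -0.61], [-0.89, -7.80, -17.47]]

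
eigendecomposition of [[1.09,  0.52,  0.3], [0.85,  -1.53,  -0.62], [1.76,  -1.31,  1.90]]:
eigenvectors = [[-0.18, -0.61, 0.19], [0.12, -0.37, -0.90], [-0.98, 0.7, -0.39]]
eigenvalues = [2.38, 1.06, -1.98]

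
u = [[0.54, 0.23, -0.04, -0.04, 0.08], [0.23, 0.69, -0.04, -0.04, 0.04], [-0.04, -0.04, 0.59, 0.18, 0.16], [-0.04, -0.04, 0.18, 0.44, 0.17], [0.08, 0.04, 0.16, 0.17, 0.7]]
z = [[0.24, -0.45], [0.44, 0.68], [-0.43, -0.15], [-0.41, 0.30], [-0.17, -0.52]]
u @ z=[[0.25, -0.13], [0.39, 0.34], [-0.38, -0.13], [-0.31, 0.01], [-0.22, -0.35]]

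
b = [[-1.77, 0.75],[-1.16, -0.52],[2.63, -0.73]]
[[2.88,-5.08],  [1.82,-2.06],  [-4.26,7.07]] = b @ [[-1.60, 2.34], [0.07, -1.25]]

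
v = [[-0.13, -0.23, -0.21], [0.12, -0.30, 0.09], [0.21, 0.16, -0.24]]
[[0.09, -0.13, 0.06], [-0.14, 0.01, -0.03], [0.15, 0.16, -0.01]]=v @ [[-0.13,  0.61,  -0.2], [0.23,  0.21,  -0.01], [-0.58,  0.02,  -0.14]]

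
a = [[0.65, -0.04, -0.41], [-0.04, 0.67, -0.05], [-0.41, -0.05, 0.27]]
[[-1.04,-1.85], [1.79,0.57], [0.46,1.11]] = a@[[-2.62, -3.29], [2.38, 0.60], [-1.84, -0.76]]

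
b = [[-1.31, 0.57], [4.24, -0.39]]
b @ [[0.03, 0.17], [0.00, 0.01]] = [[-0.04, -0.22],[0.13, 0.72]]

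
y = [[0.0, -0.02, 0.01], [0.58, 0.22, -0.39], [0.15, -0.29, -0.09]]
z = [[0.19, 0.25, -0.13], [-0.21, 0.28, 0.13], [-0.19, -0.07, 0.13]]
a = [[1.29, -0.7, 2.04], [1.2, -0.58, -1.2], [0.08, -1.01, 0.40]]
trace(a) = 1.11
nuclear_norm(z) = 0.79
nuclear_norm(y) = 1.07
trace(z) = 0.60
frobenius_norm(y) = 0.81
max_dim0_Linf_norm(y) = 0.58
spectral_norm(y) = 0.74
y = a @ z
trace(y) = 0.13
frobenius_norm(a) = 3.27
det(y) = -0.00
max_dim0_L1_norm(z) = 0.6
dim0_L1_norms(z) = [0.59, 0.6, 0.39]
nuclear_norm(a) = 5.23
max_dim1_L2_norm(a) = 2.51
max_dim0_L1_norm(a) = 3.64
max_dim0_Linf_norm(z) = 0.28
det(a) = -3.84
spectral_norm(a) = 2.61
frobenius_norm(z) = 0.56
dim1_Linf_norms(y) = [0.02, 0.58, 0.29]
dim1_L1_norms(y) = [0.03, 1.19, 0.53]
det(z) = 0.00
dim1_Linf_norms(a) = [2.04, 1.2, 1.01]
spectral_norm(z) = 0.41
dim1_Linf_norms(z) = [0.25, 0.28, 0.19]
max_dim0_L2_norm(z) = 0.38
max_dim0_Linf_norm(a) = 2.04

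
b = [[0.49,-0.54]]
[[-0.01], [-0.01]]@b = [[-0.00, 0.01], [-0.00, 0.01]]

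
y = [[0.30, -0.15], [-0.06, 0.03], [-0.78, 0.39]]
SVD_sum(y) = [[0.3,-0.15],[-0.06,0.03],[-0.78,0.39]] + [[-0.00, -0.0], [-0.0, -0.0], [-0.0, -0.0]]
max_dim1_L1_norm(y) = 1.17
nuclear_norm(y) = 0.94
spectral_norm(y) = 0.94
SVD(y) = [[-0.36, -0.93], [0.07, -0.01], [0.93, -0.36]] @ diag([0.9367496997597599, 4.0815935536486615e-17]) @ [[-0.89, 0.45], [0.45, 0.89]]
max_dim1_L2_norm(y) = 0.87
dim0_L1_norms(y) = [1.14, 0.57]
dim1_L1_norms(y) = [0.45, 0.09, 1.17]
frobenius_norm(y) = 0.94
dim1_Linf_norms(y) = [0.3, 0.06, 0.78]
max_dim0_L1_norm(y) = 1.14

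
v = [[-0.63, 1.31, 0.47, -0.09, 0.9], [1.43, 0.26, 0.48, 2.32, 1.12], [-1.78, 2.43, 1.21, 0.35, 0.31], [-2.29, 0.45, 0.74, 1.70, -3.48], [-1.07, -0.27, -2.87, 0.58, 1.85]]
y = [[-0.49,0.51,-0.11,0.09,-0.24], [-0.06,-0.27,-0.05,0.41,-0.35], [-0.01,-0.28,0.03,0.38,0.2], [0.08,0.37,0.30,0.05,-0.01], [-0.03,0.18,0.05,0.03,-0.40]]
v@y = [[0.19, -0.68, 0.04, 0.68, -0.57], [-0.57, 1.58, 0.60, 0.57, -0.81], [0.73, -1.72, 0.23, 1.32, -0.31], [1.33, -1.49, 0.59, 0.24, 1.92], [0.56, 0.88, 0.31, -1.21, -0.97]]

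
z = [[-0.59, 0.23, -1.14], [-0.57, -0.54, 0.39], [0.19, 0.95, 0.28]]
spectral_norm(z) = 1.33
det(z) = 0.86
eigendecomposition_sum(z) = [[(-0.32+0.38j), (0.24+0.53j), -0.39-0.05j], [-0.26-0.23j, -0.38+0.16j, (0.05-0.27j)], [0.13+0.23j, 0.31-0.03j, -0.10+0.19j]] + [[-0.32-0.38j, (0.24-0.53j), (-0.39+0.05j)], [-0.26+0.23j, -0.38-0.16j, 0.05+0.27j], [(0.13-0.23j), 0.31+0.03j, -0.10-0.19j]] + [[(0.06-0j),(-0.25+0j),(-0.35+0j)], [(-0.05+0j),0.21-0.00j,0.30-0.00j], [(-0.08+0j),(0.34-0j),0.47-0.00j]]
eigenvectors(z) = [[0.75+0.00j, 0.75-0.00j, -0.53+0.00j], [(-0.02+0.52j), -0.02-0.52j, (0.45+0j)], [0.13-0.37j, (0.13+0.37j), 0.71+0.00j]]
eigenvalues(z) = [(-0.8+0.73j), (-0.8-0.73j), (0.74+0j)]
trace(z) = -0.85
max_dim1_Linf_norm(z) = 1.14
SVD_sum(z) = [[-0.52, 0.12, -1.18],[0.07, -0.02, 0.16],[0.1, -0.02, 0.23]] + [[0.03,0.07,-0.01],[-0.30,-0.69,0.06],[0.36,0.84,-0.08]] + [[-0.1, 0.05, 0.05], [-0.34, 0.16, 0.17], [-0.27, 0.13, 0.13]]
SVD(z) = [[0.97, 0.06, -0.22], [-0.13, -0.63, -0.76], [-0.19, 0.77, -0.61]] @ diag([1.3313166900216973, 1.190912647792392, 0.5436202131983198]) @ [[-0.40,0.09,-0.91],[0.39,0.91,-0.08],[0.83,-0.39,-0.40]]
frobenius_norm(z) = 1.87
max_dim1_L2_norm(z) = 1.3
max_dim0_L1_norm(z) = 1.81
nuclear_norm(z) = 3.07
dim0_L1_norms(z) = [1.35, 1.72, 1.81]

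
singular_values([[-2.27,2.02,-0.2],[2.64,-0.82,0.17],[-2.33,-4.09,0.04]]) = [4.79, 4.02, 0.0]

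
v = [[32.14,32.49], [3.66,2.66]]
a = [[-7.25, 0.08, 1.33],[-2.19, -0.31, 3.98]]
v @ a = [[-304.17, -7.5, 172.06],[-32.36, -0.53, 15.45]]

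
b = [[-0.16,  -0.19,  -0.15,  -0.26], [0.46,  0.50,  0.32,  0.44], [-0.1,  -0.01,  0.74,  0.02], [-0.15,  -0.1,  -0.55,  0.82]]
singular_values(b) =[1.11, 0.99, 0.51, 0.0]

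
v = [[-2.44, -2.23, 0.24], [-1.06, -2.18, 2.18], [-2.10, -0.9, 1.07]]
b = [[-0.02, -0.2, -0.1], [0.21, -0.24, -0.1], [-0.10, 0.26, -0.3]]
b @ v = [[0.47, 0.57, -0.55], [-0.05, 0.14, -0.58], [0.6, -0.07, 0.22]]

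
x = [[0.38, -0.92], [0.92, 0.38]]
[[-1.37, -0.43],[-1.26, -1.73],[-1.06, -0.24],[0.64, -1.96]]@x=[[-0.92, 1.1], [-2.07, 0.5], [-0.62, 0.88], [-1.56, -1.33]]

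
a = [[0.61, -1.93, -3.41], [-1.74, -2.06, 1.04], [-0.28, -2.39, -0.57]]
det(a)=-7.505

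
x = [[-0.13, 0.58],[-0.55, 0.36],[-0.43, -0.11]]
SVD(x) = [[-0.58, 0.65], [-0.76, -0.22], [-0.28, -0.73]] @ diag([0.8471594786498429, 0.5145102698039431]) @ [[0.73, -0.69], [0.69, 0.73]]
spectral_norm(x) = 0.85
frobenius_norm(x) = 0.99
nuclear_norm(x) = 1.36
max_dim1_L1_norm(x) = 0.91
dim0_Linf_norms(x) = [0.55, 0.58]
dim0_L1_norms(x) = [1.11, 1.05]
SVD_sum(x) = [[-0.36, 0.34], [-0.47, 0.44], [-0.17, 0.16]] + [[0.23, 0.24], [-0.08, -0.08], [-0.26, -0.27]]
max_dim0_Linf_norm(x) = 0.58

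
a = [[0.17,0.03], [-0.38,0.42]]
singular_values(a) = [0.57, 0.14]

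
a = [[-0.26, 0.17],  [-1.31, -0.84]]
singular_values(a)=[1.56, 0.28]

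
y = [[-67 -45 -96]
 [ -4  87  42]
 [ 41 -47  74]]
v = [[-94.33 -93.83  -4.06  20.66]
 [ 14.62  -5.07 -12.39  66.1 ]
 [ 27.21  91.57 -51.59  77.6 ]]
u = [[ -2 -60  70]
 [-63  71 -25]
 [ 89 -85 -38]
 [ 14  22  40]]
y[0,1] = -45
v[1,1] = -5.07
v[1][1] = -5.07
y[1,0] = -4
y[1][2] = 42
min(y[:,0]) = -67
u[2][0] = 89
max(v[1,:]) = 66.1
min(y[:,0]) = -67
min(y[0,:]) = -96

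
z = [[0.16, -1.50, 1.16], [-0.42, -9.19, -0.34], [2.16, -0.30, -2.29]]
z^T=[[0.16,-0.42,2.16], [-1.5,-9.19,-0.30], [1.16,-0.34,-2.29]]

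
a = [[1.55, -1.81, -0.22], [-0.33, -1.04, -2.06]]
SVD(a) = [[-0.73, -0.68], [-0.68, 0.73]] @ diag([2.7222269397238072, 1.9366415488267192]) @ [[-0.34, 0.75, 0.57],  [-0.67, 0.24, -0.70]]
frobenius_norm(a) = 3.34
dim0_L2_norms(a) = [1.58, 2.09, 2.07]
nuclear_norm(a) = 4.66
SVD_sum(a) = [[0.67, -1.5, -1.15], [0.62, -1.38, -1.06]] + [[0.88, -0.31, 0.93], [-0.95, 0.34, -1.00]]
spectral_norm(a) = 2.72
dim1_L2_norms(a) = [2.39, 2.33]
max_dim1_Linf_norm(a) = 2.06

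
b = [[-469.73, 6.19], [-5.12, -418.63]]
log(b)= [[6.15+3.14j,-0.01-0.00j], [(0.01+0j),6.04+3.14j]]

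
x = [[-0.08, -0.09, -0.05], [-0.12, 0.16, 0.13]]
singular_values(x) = [0.24, 0.12]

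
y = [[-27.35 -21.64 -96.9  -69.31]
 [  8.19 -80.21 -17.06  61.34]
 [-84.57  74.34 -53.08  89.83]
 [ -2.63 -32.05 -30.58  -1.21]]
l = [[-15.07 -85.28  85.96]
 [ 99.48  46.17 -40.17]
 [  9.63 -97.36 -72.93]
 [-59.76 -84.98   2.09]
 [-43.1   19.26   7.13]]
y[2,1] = 74.34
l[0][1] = -85.28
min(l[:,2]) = -72.93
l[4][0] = -43.1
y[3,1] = -32.05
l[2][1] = -97.36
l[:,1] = [-85.28, 46.17, -97.36, -84.98, 19.26]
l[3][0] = -59.76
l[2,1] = -97.36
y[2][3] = 89.83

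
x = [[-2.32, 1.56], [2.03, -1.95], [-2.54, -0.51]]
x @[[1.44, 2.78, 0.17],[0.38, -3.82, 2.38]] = [[-2.75,-12.41,3.32], [2.18,13.09,-4.3], [-3.85,-5.11,-1.65]]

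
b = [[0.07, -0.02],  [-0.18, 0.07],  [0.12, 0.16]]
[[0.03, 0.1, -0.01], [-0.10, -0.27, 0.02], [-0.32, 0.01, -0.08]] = b@[[-0.17, 1.18, -0.23],[-1.85, -0.85, -0.30]]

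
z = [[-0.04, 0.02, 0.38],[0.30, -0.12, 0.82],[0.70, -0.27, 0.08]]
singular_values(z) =[1.03, 0.65, 0.01]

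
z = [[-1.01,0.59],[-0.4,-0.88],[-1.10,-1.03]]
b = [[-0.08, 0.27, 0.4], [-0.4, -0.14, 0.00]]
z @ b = [[-0.16, -0.36, -0.4], [0.38, 0.02, -0.16], [0.50, -0.15, -0.44]]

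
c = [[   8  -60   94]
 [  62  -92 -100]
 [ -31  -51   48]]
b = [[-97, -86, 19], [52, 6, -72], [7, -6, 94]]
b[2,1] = -6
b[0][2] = 19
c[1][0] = 62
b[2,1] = -6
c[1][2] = -100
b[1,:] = [52, 6, -72]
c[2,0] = -31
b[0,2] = 19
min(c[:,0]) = -31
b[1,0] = 52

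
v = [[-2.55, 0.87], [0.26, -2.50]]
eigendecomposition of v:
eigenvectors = [[-0.89, -0.87], [0.46, -0.5]]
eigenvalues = [-3.0, -2.05]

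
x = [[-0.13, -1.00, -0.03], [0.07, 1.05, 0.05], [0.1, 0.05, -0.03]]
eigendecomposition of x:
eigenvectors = [[-0.67, -0.52, -0.28], [0.74, -0.01, 0.06], [-0.03, 0.85, -0.96]]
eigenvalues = [0.99, -0.09, -0.0]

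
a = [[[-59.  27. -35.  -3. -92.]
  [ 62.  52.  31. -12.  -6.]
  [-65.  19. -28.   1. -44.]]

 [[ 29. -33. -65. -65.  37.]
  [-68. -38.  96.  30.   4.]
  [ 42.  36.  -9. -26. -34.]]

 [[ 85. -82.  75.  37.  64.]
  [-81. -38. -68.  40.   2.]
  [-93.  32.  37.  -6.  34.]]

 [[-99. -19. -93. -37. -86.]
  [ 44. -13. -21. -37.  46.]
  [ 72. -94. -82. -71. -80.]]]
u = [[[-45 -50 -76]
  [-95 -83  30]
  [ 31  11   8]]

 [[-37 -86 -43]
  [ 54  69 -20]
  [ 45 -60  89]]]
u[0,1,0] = -95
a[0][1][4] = -6.0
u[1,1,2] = -20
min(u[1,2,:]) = -60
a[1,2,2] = -9.0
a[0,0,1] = 27.0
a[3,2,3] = -71.0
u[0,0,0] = -45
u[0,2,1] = 11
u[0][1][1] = -83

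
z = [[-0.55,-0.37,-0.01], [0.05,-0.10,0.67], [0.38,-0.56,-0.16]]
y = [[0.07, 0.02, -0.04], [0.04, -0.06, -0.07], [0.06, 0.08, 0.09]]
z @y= [[-0.05, 0.01, 0.05],  [0.04, 0.06, 0.07],  [-0.01, 0.03, 0.01]]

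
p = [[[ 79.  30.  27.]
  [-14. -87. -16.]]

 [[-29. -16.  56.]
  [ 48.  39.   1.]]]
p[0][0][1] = 30.0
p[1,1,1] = 39.0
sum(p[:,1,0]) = 34.0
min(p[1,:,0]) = -29.0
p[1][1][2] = 1.0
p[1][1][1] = 39.0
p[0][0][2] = 27.0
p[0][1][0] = -14.0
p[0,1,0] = -14.0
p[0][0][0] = 79.0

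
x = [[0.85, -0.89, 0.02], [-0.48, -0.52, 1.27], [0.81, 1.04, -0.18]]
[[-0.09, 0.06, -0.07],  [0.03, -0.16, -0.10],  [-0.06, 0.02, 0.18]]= x @ [[-0.09, 0.04, 0.05], [0.01, -0.03, 0.13], [-0.01, -0.12, -0.01]]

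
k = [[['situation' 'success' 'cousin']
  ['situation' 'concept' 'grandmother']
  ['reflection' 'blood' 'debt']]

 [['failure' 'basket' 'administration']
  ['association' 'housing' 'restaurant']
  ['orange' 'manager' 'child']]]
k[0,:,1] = ['success', 'concept', 'blood']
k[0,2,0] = 'reflection'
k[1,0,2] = 'administration'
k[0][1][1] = 'concept'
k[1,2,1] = 'manager'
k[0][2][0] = 'reflection'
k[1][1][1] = 'housing'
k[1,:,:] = [['failure', 'basket', 'administration'], ['association', 'housing', 'restaurant'], ['orange', 'manager', 'child']]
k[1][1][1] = 'housing'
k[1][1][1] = 'housing'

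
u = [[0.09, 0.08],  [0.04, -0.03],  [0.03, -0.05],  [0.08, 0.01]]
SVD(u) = [[-0.83, 0.34],  [-0.15, -0.54],  [-0.02, -0.69],  [-0.53, -0.34]] @ diag([0.1408157211746871, 0.08408883796350607]) @ [[-0.88, -0.47], [-0.47, 0.88]]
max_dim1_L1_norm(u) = 0.17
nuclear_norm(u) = 0.22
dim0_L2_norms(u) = [0.13, 0.1]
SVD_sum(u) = [[0.10, 0.06], [0.02, 0.01], [0.00, 0.0], [0.07, 0.04]] + [[-0.01, 0.02],[0.02, -0.04],[0.03, -0.05],[0.01, -0.03]]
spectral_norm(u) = 0.14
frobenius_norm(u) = 0.16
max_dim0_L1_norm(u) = 0.24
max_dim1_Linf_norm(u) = 0.09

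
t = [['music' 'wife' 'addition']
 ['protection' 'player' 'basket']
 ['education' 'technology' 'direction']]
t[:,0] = ['music', 'protection', 'education']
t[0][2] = 'addition'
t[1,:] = ['protection', 'player', 'basket']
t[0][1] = 'wife'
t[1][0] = 'protection'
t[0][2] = 'addition'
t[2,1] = 'technology'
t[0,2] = 'addition'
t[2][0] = 'education'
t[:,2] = ['addition', 'basket', 'direction']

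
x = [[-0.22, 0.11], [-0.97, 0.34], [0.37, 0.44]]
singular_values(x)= [1.08, 0.53]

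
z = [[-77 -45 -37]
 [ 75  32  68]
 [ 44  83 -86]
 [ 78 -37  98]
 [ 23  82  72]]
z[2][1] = 83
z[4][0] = 23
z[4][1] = 82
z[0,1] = -45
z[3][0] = 78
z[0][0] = -77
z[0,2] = -37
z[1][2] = 68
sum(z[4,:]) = 177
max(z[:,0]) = 78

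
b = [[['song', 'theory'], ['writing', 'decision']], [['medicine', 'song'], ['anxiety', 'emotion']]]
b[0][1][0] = 'writing'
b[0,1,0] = 'writing'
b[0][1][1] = 'decision'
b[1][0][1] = 'song'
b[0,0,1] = 'theory'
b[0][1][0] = 'writing'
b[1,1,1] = 'emotion'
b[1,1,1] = 'emotion'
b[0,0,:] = ['song', 'theory']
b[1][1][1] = 'emotion'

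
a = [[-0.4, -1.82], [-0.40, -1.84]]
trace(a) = -2.24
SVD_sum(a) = [[-0.4, -1.82],[-0.40, -1.84]] + [[-0.00, 0.00], [0.0, -0.0]]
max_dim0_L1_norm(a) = 3.66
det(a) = 0.01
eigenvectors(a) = [[0.98, 0.7], [-0.21, 0.71]]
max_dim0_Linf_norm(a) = 1.84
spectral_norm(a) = 2.65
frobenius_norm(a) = 2.65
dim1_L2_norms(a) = [1.86, 1.88]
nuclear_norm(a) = 2.65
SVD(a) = [[-0.70, -0.71], [-0.71, 0.70]] @ diag([2.649149086137077, 0.0030198375930836742]) @ [[0.21,0.98], [0.98,-0.21]]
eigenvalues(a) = [-0.0, -2.24]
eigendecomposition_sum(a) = [[-0.00, 0.00], [0.00, -0.00]] + [[-0.4,  -1.82], [-0.4,  -1.84]]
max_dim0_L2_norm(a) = 2.59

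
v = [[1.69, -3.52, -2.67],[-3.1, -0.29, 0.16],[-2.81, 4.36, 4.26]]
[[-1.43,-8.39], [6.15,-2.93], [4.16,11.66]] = v@[[-1.80, 0.93], [-1.33, 1.29], [1.15, 2.03]]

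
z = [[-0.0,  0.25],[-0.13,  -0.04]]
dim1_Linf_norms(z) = [0.25, 0.13]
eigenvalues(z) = [(-0.02+0.18j), (-0.02-0.18j)]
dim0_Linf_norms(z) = [0.13, 0.25]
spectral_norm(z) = 0.25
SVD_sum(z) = [[0.03,0.25], [-0.01,-0.05]] + [[-0.03, 0.0],[-0.12, 0.01]]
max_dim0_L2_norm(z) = 0.25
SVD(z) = [[-0.98, 0.21], [0.21, 0.98]] @ diag([0.2542952849487956, 0.12780417854206041]) @ [[-0.11,-0.99], [-0.99,0.11]]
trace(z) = -0.04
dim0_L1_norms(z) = [0.13, 0.29]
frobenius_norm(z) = 0.28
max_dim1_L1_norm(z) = 0.25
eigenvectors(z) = [[0.81+0.00j, (0.81-0j)], [(-0.06+0.58j), -0.06-0.58j]]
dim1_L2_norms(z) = [0.25, 0.14]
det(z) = 0.03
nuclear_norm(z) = 0.38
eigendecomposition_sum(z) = [[-0.00+0.09j, (0.12+0.01j)], [(-0.07-0.01j), (-0.02+0.09j)]] + [[-0.00-0.09j,(0.12-0.01j)], [(-0.07+0.01j),(-0.02-0.09j)]]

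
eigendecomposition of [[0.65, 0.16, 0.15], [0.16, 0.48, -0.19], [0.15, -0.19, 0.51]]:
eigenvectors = [[-0.44,0.90,-0.02],[0.66,0.31,-0.69],[0.61,0.31,0.73]]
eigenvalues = [0.2, 0.76, 0.69]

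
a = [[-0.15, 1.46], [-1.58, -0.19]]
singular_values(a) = [1.59, 1.47]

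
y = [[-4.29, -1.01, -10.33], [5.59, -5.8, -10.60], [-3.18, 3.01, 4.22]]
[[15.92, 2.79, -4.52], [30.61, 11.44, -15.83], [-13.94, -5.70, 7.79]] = y @ [[0.68,0.22,-0.31], [-1.57,-1.34,1.7], [-1.67,-0.23,0.40]]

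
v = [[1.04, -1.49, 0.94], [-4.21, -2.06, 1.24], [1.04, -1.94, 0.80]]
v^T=[[1.04,  -4.21,  1.04], [-1.49,  -2.06,  -1.94], [0.94,  1.24,  0.8]]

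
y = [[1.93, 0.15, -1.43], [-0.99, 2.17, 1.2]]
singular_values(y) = [3.14, 1.76]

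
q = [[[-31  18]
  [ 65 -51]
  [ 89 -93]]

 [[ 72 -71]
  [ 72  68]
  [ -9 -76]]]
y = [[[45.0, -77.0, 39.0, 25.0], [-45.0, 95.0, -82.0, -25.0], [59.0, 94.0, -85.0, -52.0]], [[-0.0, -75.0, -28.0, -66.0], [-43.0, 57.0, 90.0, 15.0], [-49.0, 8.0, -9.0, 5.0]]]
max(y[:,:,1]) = 95.0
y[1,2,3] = 5.0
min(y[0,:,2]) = -85.0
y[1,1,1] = 57.0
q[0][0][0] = -31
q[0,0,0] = -31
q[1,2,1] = -76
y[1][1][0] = -43.0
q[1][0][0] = 72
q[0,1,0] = 65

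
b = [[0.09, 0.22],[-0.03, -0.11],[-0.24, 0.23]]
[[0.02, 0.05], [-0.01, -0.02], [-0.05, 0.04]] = b @ [[0.22,0.02], [0.02,0.21]]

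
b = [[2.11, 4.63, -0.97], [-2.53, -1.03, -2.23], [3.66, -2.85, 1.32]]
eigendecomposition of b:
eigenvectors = [[(0.11-0.64j), 0.11+0.64j, -0.37+0.00j], [0.39+0.04j, (0.39-0.04j), (0.53+0j)], [-0.65+0.00j, -0.65-0.00j, (0.76+0j)]]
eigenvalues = [(2.43+3.77j), (2.43-3.77j), (-2.45+0j)]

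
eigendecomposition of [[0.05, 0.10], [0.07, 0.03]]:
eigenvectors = [[0.80, -0.73],[0.60, 0.69]]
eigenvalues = [0.12, -0.04]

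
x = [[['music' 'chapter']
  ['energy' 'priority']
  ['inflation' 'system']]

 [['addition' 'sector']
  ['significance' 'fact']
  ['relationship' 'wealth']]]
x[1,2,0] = 'relationship'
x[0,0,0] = 'music'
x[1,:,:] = [['addition', 'sector'], ['significance', 'fact'], ['relationship', 'wealth']]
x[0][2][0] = 'inflation'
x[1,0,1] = 'sector'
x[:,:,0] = [['music', 'energy', 'inflation'], ['addition', 'significance', 'relationship']]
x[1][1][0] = 'significance'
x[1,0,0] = 'addition'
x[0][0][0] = 'music'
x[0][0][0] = 'music'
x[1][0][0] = 'addition'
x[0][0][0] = 'music'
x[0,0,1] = 'chapter'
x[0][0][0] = 'music'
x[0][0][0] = 'music'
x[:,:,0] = [['music', 'energy', 'inflation'], ['addition', 'significance', 'relationship']]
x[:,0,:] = [['music', 'chapter'], ['addition', 'sector']]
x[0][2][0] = 'inflation'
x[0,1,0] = 'energy'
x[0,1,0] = 'energy'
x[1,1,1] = 'fact'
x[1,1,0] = 'significance'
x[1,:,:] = [['addition', 'sector'], ['significance', 'fact'], ['relationship', 'wealth']]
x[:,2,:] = [['inflation', 'system'], ['relationship', 'wealth']]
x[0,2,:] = ['inflation', 'system']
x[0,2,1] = 'system'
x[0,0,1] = 'chapter'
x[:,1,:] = [['energy', 'priority'], ['significance', 'fact']]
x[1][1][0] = 'significance'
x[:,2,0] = ['inflation', 'relationship']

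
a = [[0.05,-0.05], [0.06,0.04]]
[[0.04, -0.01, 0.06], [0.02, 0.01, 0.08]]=a@[[0.57, 0.03, 1.26], [-0.23, 0.27, 0.08]]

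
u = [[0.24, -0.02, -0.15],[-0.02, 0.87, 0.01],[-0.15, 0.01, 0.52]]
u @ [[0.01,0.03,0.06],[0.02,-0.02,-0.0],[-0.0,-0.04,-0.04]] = [[0.0, 0.01, 0.02], [0.02, -0.02, -0.0], [-0.00, -0.03, -0.03]]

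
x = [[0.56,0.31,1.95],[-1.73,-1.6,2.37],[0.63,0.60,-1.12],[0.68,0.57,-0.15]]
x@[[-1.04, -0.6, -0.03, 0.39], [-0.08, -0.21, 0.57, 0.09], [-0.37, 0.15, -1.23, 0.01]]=[[-1.33, -0.11, -2.24, 0.27], [1.05, 1.73, -3.78, -0.8], [-0.29, -0.67, 1.70, 0.29], [-0.70, -0.55, 0.49, 0.32]]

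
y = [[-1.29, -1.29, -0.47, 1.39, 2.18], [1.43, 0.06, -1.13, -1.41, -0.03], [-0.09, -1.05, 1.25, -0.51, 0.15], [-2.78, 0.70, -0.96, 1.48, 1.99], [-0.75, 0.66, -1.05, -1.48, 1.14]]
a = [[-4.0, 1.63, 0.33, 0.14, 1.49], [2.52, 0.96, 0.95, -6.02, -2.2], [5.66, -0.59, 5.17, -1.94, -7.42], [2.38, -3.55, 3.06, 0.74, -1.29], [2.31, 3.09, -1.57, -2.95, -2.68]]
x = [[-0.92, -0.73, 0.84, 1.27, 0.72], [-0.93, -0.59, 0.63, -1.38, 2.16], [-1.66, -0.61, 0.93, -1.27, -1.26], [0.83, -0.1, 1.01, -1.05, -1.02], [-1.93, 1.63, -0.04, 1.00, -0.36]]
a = x @ y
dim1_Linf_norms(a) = [4.0, 6.02, 7.42, 3.55, 3.09]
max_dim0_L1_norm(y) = 6.34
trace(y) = 2.64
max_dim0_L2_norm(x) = 2.98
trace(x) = -1.99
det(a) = -8.74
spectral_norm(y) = 5.00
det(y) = -0.11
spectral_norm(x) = 3.12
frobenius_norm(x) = 5.56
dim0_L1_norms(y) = [6.34, 3.76, 4.86, 6.27, 5.49]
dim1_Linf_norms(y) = [2.18, 1.43, 1.25, 2.78, 1.48]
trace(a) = 0.19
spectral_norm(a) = 13.14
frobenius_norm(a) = 15.85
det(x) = 40.93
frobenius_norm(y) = 6.28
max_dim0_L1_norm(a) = 16.87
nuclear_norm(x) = 11.61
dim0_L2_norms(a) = [8.09, 5.11, 6.29, 7.02, 8.42]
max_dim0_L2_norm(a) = 8.42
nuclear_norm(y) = 11.34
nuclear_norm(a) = 27.36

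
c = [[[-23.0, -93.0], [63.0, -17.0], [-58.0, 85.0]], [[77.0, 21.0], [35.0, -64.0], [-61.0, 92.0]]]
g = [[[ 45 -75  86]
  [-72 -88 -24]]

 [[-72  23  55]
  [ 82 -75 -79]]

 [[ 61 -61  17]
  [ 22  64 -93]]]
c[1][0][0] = 77.0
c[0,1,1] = -17.0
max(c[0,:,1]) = 85.0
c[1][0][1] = 21.0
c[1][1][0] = 35.0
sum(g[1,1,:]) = -72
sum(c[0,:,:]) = -43.0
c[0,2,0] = -58.0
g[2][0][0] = 61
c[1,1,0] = 35.0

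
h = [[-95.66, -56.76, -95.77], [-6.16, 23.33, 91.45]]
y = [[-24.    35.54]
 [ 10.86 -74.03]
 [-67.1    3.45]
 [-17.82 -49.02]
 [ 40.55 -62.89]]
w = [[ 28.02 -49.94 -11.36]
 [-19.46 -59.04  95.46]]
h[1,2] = 91.45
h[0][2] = -95.77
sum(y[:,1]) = -146.95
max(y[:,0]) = 40.55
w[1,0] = -19.46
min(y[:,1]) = -74.03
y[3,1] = -49.02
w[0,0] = 28.02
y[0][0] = -24.0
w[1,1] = -59.04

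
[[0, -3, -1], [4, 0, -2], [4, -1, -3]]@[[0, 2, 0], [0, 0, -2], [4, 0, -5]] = [[-4, 0, 11], [-8, 8, 10], [-12, 8, 17]]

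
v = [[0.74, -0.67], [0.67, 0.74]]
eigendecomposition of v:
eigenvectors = [[0.00+0.71j, -0.71j], [0.71+0.00j, (0.71-0j)]]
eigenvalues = [(0.74+0.67j), (0.74-0.67j)]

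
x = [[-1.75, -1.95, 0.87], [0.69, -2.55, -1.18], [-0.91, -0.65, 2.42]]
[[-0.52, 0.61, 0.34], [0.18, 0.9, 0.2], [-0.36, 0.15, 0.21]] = x @ [[0.25, 0.02, -0.05], [0.02, -0.34, -0.11], [-0.05, -0.02, 0.04]]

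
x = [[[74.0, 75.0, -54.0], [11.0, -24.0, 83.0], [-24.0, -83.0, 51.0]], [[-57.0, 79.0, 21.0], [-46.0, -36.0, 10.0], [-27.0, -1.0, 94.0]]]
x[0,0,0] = 74.0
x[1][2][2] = 94.0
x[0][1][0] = 11.0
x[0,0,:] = [74.0, 75.0, -54.0]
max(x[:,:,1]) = 79.0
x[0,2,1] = -83.0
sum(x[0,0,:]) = 95.0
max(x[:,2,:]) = 94.0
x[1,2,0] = -27.0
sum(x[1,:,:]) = 37.0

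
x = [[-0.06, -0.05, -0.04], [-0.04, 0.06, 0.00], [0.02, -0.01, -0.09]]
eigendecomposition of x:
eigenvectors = [[(0.32+0j), (0.8+0j), (0.8-0j)],  [-0.94+0.00j, 0.22+0.04j, (0.22-0.04j)],  [(0.1+0j), 0.16-0.53j, 0.16+0.53j]]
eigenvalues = [(0.07+0j), (-0.08+0.02j), (-0.08-0.02j)]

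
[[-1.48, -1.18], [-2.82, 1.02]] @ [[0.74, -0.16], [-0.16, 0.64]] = [[-0.91, -0.52], [-2.25, 1.10]]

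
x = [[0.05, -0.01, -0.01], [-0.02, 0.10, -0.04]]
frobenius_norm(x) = 0.12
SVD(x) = [[-0.16,0.99], [0.99,0.16]] @ diag([0.11075906526504185, 0.04931966607362829]) @ [[-0.25, 0.91, -0.34], [0.93, 0.13, -0.33]]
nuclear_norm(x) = 0.16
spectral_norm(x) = 0.11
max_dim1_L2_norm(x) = 0.11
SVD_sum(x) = [[0.00, -0.02, 0.01], [-0.03, 0.10, -0.04]] + [[0.05, 0.01, -0.02],[0.01, 0.00, -0.00]]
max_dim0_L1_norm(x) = 0.11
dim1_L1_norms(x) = [0.07, 0.16]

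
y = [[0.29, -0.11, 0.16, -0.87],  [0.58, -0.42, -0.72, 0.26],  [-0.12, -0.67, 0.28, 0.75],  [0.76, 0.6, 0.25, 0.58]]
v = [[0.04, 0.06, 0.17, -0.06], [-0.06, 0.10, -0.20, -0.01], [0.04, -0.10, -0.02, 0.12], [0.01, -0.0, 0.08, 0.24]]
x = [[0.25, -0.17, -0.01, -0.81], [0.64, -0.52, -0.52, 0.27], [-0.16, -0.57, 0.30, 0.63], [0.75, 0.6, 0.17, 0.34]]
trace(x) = 0.37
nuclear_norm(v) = 0.73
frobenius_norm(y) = 2.10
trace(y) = 0.73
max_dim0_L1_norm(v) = 0.47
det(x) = -0.53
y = x + v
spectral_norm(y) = 1.35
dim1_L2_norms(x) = [0.86, 1.01, 0.92, 1.03]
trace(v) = 0.36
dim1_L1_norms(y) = [1.43, 1.98, 1.82, 2.19]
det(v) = -0.00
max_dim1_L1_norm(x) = 1.95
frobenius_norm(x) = 1.92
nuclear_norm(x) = 3.66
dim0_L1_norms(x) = [1.8, 1.86, 1.0, 2.05]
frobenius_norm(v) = 0.43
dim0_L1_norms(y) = [1.75, 1.8, 1.41, 2.46]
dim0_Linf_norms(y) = [0.76, 0.67, 0.72, 0.87]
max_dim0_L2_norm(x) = 1.11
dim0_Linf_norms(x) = [0.75, 0.6, 0.52, 0.81]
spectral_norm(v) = 0.30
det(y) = -0.89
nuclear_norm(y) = 4.06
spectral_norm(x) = 1.15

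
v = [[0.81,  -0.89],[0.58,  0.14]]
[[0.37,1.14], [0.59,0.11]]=v@[[0.91,  0.41], [0.41,  -0.91]]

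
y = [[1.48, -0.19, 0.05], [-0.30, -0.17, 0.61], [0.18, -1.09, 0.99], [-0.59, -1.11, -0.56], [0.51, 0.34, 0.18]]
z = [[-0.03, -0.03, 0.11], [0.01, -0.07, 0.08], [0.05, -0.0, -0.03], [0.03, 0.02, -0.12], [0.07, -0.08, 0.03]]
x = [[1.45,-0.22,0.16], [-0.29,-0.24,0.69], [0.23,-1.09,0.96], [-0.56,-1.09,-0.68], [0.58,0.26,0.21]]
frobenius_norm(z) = 0.24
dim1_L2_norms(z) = [0.12, 0.11, 0.06, 0.13, 0.11]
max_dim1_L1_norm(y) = 2.26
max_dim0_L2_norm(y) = 1.71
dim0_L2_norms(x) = [1.7, 1.6, 1.39]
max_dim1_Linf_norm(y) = 1.48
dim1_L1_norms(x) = [1.83, 1.22, 2.28, 2.33, 1.05]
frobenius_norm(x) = 2.71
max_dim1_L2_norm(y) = 1.49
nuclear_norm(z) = 0.35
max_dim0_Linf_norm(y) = 1.48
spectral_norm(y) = 1.79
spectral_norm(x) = 1.82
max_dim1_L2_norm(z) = 0.13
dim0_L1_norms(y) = [3.06, 2.9, 2.39]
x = z + y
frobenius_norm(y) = 2.69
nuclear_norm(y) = 4.57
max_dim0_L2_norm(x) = 1.7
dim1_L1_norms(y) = [1.72, 1.08, 2.26, 2.26, 1.03]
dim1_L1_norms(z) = [0.17, 0.16, 0.08, 0.17, 0.18]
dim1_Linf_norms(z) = [0.11, 0.08, 0.05, 0.12, 0.08]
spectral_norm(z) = 0.20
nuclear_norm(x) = 4.62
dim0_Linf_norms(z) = [0.07, 0.08, 0.12]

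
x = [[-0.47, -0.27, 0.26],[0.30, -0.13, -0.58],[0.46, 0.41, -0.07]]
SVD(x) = [[-0.63, -0.16, 0.76],  [0.53, -0.8, 0.27],  [0.57, 0.57, 0.59]] @ diag([0.9410218465926798, 0.5511449132137206, 0.004143533992094779]) @ [[0.76, 0.36, -0.54],[0.17, 0.69, 0.70],[-0.62, 0.63, -0.47]]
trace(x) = -0.67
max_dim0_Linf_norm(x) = 0.58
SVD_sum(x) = [[-0.45, -0.21, 0.32], [0.38, 0.18, -0.27], [0.41, 0.19, -0.29]] + [[-0.02, -0.06, -0.06], [-0.08, -0.31, -0.31], [0.05, 0.22, 0.22]] + [[-0.0, 0.00, -0.0], [-0.0, 0.00, -0.00], [-0.0, 0.0, -0.0]]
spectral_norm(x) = 0.94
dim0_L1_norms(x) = [1.23, 0.81, 0.91]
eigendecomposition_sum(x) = [[(-0.01+0j), -0.00-0.00j, -0.00-0.00j], [0.01-0.00j, 0.00+0.00j, 0.00+0.00j], [-0.00+0.00j, -0.00-0.00j, (-0-0j)]] + [[-0.23-0.12j, (-0.13-0.21j), (0.13-0.12j)],[0.15+0.40j, -0.07+0.40j, -0.29-0.00j],[0.23-0.03j, 0.21+0.08j, -0.03+0.16j]] + [[-0.23+0.12j,  (-0.13+0.21j),  (0.13+0.12j)],  [0.15-0.40j,  (-0.07-0.4j),  (-0.29+0j)],  [(0.23+0.03j),  0.21-0.08j,  (-0.03-0.16j)]]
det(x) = -0.00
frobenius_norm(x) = 1.09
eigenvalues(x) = [(-0.01+0j), (-0.33+0.43j), (-0.33-0.43j)]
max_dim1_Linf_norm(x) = 0.58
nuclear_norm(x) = 1.50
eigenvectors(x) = [[-0.63+0.00j, (0.35-0.32j), (0.35+0.32j)], [(0.63+0j), (-0.77+0j), -0.77-0.00j], [(-0.46+0j), (-0.09+0.41j), (-0.09-0.41j)]]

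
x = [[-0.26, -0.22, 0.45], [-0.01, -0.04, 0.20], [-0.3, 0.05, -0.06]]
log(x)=[[-1.19, -1.22, 2.62], [1.02, -2.93, 0.12], [-1.22, -1.15, -0.51]]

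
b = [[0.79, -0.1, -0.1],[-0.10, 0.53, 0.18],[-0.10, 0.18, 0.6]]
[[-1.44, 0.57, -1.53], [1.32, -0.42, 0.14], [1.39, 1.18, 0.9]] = b@[[-1.41,0.86,-1.83],[1.69,-1.49,-0.54],[1.58,2.55,1.35]]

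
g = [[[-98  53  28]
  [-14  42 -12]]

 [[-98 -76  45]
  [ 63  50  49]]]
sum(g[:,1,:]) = 178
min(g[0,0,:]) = -98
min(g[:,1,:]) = -14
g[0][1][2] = -12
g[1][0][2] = 45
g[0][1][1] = 42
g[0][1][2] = -12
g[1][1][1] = 50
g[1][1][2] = 49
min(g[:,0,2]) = 28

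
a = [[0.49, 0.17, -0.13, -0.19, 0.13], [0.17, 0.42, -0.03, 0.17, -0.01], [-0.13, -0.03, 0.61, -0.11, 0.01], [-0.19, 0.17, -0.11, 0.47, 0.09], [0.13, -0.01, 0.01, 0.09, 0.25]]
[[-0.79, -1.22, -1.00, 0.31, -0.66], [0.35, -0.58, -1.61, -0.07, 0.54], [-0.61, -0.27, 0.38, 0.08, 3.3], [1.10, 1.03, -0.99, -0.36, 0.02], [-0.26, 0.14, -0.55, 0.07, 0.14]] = a @[[-0.76, -1.61, -2.44, -0.21, 0.45],[0.24, -1.47, -1.88, 0.40, 0.98],[-0.77, -0.55, -0.43, -0.12, 5.8],[2.03, 1.8, -2.49, -1.18, 1.30],[-1.35, 0.72, -0.10, 0.82, -0.34]]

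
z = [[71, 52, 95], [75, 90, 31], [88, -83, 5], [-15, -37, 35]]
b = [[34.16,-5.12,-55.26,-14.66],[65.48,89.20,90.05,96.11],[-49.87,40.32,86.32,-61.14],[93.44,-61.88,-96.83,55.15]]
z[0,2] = 95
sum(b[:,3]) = 75.46000000000001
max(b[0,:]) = 34.16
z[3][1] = -37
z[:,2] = [95, 31, 5, 35]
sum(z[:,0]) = 219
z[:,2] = [95, 31, 5, 35]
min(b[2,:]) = -61.14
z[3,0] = -15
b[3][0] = 93.44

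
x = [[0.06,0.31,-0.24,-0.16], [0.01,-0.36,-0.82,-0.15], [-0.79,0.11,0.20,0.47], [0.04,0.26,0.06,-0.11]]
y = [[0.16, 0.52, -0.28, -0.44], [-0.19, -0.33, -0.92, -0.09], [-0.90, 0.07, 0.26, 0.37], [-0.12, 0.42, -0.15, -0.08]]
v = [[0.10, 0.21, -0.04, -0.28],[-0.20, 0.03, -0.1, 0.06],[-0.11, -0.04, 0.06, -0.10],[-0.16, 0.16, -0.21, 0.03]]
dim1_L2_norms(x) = [0.43, 0.91, 0.95, 0.29]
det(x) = -0.01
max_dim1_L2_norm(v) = 0.37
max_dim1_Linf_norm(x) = 0.82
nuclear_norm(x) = 2.35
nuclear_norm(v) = 0.93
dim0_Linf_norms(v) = [0.2, 0.21, 0.21, 0.28]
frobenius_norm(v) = 0.56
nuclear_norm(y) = 2.96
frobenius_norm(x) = 1.41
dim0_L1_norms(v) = [0.57, 0.44, 0.41, 0.47]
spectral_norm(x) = 1.08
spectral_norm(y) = 1.14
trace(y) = 0.01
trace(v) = 0.22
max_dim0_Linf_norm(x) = 0.82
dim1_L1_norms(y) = [1.4, 1.53, 1.6, 0.77]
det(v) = -0.00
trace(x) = -0.21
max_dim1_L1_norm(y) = 1.6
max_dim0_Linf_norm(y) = 0.92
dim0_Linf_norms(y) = [0.9, 0.52, 0.92, 0.44]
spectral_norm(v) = 0.38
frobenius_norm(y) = 1.68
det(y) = 0.09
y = x + v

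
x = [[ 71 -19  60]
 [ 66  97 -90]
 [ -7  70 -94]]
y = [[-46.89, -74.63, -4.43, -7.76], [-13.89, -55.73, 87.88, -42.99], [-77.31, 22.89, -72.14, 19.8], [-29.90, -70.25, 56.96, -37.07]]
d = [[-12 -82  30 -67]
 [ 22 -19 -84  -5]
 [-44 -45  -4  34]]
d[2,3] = 34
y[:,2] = [-4.43, 87.88, -72.14, 56.96]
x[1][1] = 97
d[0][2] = 30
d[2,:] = [-44, -45, -4, 34]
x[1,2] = -90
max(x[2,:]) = 70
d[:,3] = [-67, -5, 34]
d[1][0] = 22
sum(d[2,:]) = -59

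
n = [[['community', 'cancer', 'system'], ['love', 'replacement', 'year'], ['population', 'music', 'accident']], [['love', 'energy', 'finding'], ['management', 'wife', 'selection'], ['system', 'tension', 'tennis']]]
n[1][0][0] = 'love'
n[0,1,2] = 'year'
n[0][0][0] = 'community'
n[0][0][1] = 'cancer'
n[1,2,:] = ['system', 'tension', 'tennis']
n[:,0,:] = [['community', 'cancer', 'system'], ['love', 'energy', 'finding']]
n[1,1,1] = 'wife'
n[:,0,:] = [['community', 'cancer', 'system'], ['love', 'energy', 'finding']]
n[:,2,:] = [['population', 'music', 'accident'], ['system', 'tension', 'tennis']]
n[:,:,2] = [['system', 'year', 'accident'], ['finding', 'selection', 'tennis']]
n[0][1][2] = 'year'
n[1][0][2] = 'finding'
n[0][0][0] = 'community'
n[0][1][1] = 'replacement'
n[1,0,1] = 'energy'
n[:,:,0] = [['community', 'love', 'population'], ['love', 'management', 'system']]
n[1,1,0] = 'management'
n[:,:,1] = [['cancer', 'replacement', 'music'], ['energy', 'wife', 'tension']]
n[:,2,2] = ['accident', 'tennis']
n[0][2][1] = 'music'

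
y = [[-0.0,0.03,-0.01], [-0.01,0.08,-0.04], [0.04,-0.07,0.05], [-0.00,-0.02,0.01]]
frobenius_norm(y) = 0.14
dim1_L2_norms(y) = [0.03, 0.09, 0.09, 0.02]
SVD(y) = [[-0.22, -0.38, -0.84], [-0.66, -0.55, 0.27], [0.7, -0.70, 0.10], [0.16, 0.22, -0.46]] @ diag([0.13383105223779038, 0.026112836927169935, 0.002714627882575297]) @ [[0.26,  -0.83,  0.49], [-0.87,  -0.42,  -0.27], [0.43,  -0.35,  -0.83]]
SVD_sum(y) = [[-0.01, 0.02, -0.01],[-0.02, 0.07, -0.04],[0.02, -0.08, 0.05],[0.01, -0.02, 0.01]] + [[0.01, 0.00, 0.00], [0.01, 0.01, 0.0], [0.02, 0.01, 0.0], [-0.01, -0.00, -0.0]] + [[-0.0,0.0,0.00], [0.0,-0.0,-0.00], [0.00,-0.00,-0.0], [-0.00,0.0,0.00]]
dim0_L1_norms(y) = [0.05, 0.2, 0.11]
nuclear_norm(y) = 0.16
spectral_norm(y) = 0.13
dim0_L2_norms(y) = [0.04, 0.11, 0.07]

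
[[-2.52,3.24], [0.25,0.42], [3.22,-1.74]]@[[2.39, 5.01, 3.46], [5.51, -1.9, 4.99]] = [[11.83, -18.78, 7.45], [2.91, 0.45, 2.96], [-1.89, 19.44, 2.46]]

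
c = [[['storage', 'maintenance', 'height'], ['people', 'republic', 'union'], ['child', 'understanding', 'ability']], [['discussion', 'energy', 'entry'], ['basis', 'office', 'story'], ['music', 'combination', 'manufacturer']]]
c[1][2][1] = 'combination'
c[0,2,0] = 'child'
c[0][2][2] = 'ability'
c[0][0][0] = 'storage'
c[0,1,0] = 'people'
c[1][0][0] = 'discussion'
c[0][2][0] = 'child'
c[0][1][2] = 'union'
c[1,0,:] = ['discussion', 'energy', 'entry']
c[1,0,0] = 'discussion'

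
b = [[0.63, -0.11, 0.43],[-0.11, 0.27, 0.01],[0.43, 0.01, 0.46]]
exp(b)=[[2.05,-0.18,0.77], [-0.18,1.32,-0.02], [0.77,-0.02,1.74]]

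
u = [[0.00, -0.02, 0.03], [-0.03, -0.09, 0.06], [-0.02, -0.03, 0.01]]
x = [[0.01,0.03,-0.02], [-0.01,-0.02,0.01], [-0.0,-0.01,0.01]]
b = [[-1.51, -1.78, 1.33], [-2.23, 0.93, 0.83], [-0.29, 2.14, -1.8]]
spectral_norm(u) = 0.12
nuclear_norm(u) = 0.15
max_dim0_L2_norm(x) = 0.04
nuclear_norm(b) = 7.12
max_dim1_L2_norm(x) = 0.04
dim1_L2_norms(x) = [0.04, 0.02, 0.01]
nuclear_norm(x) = 0.05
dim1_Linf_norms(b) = [1.78, 2.23, 2.14]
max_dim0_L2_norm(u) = 0.1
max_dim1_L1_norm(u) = 0.18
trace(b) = -2.38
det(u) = -0.00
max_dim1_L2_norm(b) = 2.81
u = b @ x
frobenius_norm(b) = 4.65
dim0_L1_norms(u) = [0.05, 0.14, 0.1]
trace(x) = 0.00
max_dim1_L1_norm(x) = 0.06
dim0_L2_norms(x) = [0.01, 0.04, 0.02]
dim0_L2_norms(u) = [0.04, 0.1, 0.07]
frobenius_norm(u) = 0.12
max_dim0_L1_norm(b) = 4.85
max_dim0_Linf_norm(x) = 0.03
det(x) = -0.00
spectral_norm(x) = 0.05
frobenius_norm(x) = 0.05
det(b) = 6.79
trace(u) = -0.08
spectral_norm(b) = 3.68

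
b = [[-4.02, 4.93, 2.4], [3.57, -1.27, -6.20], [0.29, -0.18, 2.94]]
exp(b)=[[1.34, 3.40, -20.91], [0.81, 3.97, -43.42], [0.87, 0.06, 21.1]]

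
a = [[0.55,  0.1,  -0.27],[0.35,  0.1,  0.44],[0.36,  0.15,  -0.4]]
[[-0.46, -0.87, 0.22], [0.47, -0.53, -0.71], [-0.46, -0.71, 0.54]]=a@[[-0.47, -1.28, -0.45], [1.19, -1.32, 0.82], [1.17, 0.12, -1.44]]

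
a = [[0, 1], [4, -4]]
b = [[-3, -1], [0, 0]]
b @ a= [[-4, 1], [0, 0]]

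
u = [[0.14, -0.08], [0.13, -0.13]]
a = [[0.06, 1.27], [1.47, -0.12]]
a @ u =[[0.17, -0.17], [0.19, -0.10]]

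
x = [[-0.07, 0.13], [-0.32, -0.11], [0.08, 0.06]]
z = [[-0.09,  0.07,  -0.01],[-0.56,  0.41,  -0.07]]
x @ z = [[-0.07, 0.05, -0.01], [0.09, -0.07, 0.01], [-0.04, 0.03, -0.0]]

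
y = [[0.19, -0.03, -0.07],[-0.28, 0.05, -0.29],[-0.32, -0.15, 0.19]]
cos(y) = [[0.97, -0.00, 0.01], [-0.01, 0.97, 0.02], [0.04, 0.01, 0.95]]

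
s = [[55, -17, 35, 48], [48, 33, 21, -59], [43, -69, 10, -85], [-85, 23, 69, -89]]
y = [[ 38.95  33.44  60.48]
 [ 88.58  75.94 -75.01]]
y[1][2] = -75.01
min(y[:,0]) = 38.95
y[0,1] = 33.44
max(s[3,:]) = 69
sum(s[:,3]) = -185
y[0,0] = 38.95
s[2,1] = -69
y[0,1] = 33.44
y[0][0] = 38.95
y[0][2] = 60.48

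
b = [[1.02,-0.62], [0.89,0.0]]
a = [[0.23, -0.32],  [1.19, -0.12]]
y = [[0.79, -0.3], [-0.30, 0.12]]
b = y + a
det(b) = 0.55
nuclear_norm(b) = 1.82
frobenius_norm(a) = 1.26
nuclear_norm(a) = 1.51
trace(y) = 0.91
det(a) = 0.35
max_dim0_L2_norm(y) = 0.85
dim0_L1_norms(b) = [1.91, 0.62]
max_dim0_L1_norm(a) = 1.42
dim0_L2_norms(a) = [1.21, 0.34]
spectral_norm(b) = 1.44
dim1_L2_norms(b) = [1.19, 0.89]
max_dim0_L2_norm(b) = 1.35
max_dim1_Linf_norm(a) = 1.19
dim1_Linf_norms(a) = [0.32, 1.19]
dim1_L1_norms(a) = [0.55, 1.31]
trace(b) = 1.02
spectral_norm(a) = 1.23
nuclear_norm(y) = 0.91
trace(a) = 0.11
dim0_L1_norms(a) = [1.42, 0.44]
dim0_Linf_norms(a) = [1.19, 0.32]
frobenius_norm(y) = 0.90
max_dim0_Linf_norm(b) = 1.02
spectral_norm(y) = 0.90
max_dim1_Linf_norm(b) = 1.02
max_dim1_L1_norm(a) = 1.31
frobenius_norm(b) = 1.49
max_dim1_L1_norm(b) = 1.64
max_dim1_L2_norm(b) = 1.19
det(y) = 0.00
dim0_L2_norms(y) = [0.85, 0.32]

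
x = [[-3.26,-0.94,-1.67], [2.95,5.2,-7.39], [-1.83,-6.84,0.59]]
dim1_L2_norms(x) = [3.78, 9.51, 7.11]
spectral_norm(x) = 10.98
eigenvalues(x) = [10.42, -3.74, -4.15]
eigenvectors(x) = [[-0.01,-0.95,0.9], [-0.82,0.06,0.07], [0.57,-0.31,0.44]]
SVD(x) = [[-0.08, -0.55, -0.83], [0.83, -0.5, 0.25], [-0.55, -0.67, 0.49]] @ diag([10.979498012346172, 5.13683767766254, 2.8637077487468856]) @ [[0.34, 0.74, -0.58], [0.30, 0.5, 0.81], [0.89, -0.45, -0.06]]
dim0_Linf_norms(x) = [3.26, 6.84, 7.39]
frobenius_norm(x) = 12.46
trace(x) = 2.53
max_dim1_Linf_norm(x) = 7.39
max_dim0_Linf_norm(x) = 7.39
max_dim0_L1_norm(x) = 12.98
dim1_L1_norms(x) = [5.87, 15.54, 9.26]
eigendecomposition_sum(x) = [[0.04, 0.11, -0.09],[2.15, 6.64, -5.36],[-1.5, -4.64, 3.74]] + [[-7.64, 9.97, 14.08],[0.49, -0.64, -0.90],[-2.46, 3.21, 4.54]] + [[4.34, -11.03, -15.67], [0.32, -0.8, -1.14], [2.13, -5.41, -7.69]]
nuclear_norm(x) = 18.98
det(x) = 161.51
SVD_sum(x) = [[-0.28, -0.62, 0.48], [3.08, 6.78, -5.27], [-2.04, -4.49, 3.49]] + [[-0.85, -1.39, -2.29], [-0.77, -1.26, -2.07], [-1.05, -1.72, -2.82]] + [[-2.13, 1.07, 0.14],[0.64, -0.32, -0.04],[1.26, -0.63, -0.08]]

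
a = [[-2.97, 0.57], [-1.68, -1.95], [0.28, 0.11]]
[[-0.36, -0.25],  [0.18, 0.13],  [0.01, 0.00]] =a@[[0.09, 0.06],[-0.17, -0.12]]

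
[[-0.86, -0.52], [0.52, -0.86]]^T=[[-0.86, 0.52], [-0.52, -0.86]]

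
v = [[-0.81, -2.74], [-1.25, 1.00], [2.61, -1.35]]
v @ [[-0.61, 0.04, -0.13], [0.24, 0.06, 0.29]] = [[-0.16, -0.20, -0.69],  [1.0, 0.01, 0.45],  [-1.92, 0.02, -0.73]]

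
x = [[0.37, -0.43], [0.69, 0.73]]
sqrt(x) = [[0.70, -0.27], [0.43, 0.92]]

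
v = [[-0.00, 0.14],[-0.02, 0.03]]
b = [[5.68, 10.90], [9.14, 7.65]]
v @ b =[[1.28, 1.07],[0.16, 0.01]]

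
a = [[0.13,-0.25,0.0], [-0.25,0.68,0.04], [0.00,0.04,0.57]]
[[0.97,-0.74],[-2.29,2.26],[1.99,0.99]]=a @ [[2.03, 1.89], [-2.84, 3.93], [3.69, 1.46]]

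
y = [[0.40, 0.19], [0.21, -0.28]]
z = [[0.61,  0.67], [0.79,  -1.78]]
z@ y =[[0.38, -0.07], [-0.06, 0.65]]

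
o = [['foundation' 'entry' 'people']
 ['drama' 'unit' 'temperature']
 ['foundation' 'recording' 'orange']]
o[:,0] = ['foundation', 'drama', 'foundation']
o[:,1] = ['entry', 'unit', 'recording']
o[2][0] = 'foundation'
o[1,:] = ['drama', 'unit', 'temperature']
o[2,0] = 'foundation'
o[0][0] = 'foundation'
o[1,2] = 'temperature'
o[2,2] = 'orange'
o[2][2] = 'orange'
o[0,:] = ['foundation', 'entry', 'people']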